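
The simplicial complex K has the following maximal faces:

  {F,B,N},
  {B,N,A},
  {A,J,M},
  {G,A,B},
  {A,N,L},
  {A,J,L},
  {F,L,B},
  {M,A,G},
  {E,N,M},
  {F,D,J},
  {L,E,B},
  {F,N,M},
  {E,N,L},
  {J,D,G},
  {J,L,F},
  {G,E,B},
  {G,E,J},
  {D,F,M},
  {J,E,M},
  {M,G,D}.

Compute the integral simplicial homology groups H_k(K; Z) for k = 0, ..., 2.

H_0 ≅ Z,  H_1 ≅ Z × Z/2,  H_2 = 0.

Fix the vertex order A < B < D < E < F < G < J < L < M < N and write every simplex with vertices in increasing order. Then dim K = 2 and the simplices of K are:

  0-simplices (10): A, B, D, E, F, G, J, L, M, N
  1-simplices (30): AB, AG, AJ, AL, AM, AN, BE, BF, BG, BL, BN, DF, DG, DJ, DM, EG, EJ, EL, EM, EN, FJ, FL, FM, FN, GJ, GM, JL, JM, LN, MN
  2-simplices (20): ABG, ABN, AGM, AJL, AJM, ALN, BEG, BEL, BFL, BFN, DFJ, DFM, DGJ, DGM, EGJ, EJM, ELN, EMN, FJL, FMN

giving chain groups C_0 ≅ Z^10, C_1 ≅ Z^30, C_2 ≅ Z^20.

The boundary map ∂_1: C_1 → C_0 sends each edge [p,q] (with p < q) to q − p. For instance
  ∂FL = L − F.
The 10×30 boundary matrix has rank 9 and Smith normal form diag(1,1,1,1,1,1,1,1,1).

The boundary map ∂_2: C_2 → C_1 sends each 2-simplex [p,q,r] to [q,r] − [p,r] + [p,q]. For instance
  ∂ABN = BN − AN + AB,
  ∂FJL = JL − FL + FJ.
As a 30×20 matrix over Z this has rank 20, with invariant factors (1,1,1,1,1,1,1,1,1,1,1,1,1,1,1,1,1,1,1,2).

From H_k ≅ ker(∂_k) / im(∂_{k+1}) we obtain:

  H_0: rank C_0 − rank ∂_1 = 10 − 9 = 1, and the invariant factors of ∂_1 are all 1, so H_0 = Z.
  H_1: rank ker ∂_1 − rank ∂_2 = (30 − 9) − 20 = 1, and ∂_2 has invariant factor 2 > 1, so H_1 = Z × Z/2.
  H_2: rank ker ∂_2 − rank ∂_3 = (20 − 20) − 0 = 0, and there is no ∂_3, so H_2 = 0.

As a check, the Euler characteristic is 10 − 30 + 20 = 0, which agrees with 1 − 1 + 0 = 0.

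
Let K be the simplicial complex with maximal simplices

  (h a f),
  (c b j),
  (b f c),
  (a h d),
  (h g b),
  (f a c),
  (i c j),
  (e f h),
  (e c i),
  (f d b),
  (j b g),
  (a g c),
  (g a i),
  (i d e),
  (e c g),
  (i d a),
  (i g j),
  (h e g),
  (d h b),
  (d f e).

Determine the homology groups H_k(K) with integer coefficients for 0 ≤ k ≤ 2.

H_0 ≅ Z,  H_1 ≅ Z ⊕ Z/2Z,  H_2 = 0.

We work with the vertex ordering a < b < c < d < e < f < g < h < i < j. The simplices of K, each written with vertices in increasing order, are:

  0-simplices (10): a, b, c, d, e, f, g, h, i, j
  1-simplices (30): ac, ad, af, ag, ah, ai, bc, bd, bf, bg, bh, bj, ce, cf, cg, ci, cj, de, df, dh, di, ef, eg, eh, ei, fh, gh, gi, gj, ij
  2-simplices (20): acf, acg, adh, adi, afh, agi, bcf, bcj, bdf, bdh, bgh, bgj, ceg, cei, cij, def, dei, efh, egh, gij

Hence C_0 ≅ Z^10, C_1 ≅ Z^30, C_2 ≅ Z^20.

Boundary ∂_1: C_1 → C_0 sends each edge [p,q] (with p < q) to q − p. For instance
  ∂cg = g − c.
The resulting 10×30 matrix has rank 9, and its Smith normal form has invariant factors (1,1,1,1,1,1,1,1,1).

The boundary map ∂_2: C_2 → C_1 acts by ∂[p,q,r] = [q,r] − [p,r] + [p,q]. For instance
  ∂bcj = cj − bj + bc,
  ∂cij = ij − cj + ci.
As a 30×20 matrix over Z this has rank 20, with invariant factors (1,1,1,1,1,1,1,1,1,1,1,1,1,1,1,1,1,1,1,2).

Now H_k = ker ∂_k / im ∂_{k+1}, so:

  H_0: rank C_0 − rank ∂_1 = 10 − 9 = 1, and the invariant factors of ∂_1 are all 1, so H_0 ≅ Z.
  H_1: rank ker ∂_1 − rank ∂_2 = (30 − 9) − 20 = 1, and ∂_2 has invariant factor 2 > 1, so H_1 ≅ Z ⊕ Z/2Z.
  H_2: rank ker ∂_2 − rank ∂_3 = (20 − 20) − 0 = 0, and there is no ∂_3, so H_2 ≅ 0.

(K is a triangulation of the Klein bottle.)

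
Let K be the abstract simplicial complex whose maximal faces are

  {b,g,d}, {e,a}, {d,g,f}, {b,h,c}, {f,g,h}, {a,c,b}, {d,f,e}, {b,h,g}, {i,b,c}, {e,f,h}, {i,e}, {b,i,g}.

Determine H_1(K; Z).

Order the vertices as a < b < c < d < e < f < g < h < i. Listing each simplex with vertices in this order, K has dimension 2 with simplices:

  0-simplices (9): a, b, c, d, e, f, g, h, i
  1-simplices (20): ab, ac, ae, bc, bd, bg, bh, bi, ch, ci, de, df, dg, ef, eh, ei, fg, fh, gh, gi
  2-simplices (10): abc, bch, bci, bdg, bgh, bgi, def, dfg, efh, fgh

giving chain groups C_0 ≅ Z^9, C_1 ≅ Z^20, C_2 ≅ Z^10.

The boundary map ∂_1: C_1 → C_0 is given by ∂[p,q] = [q] − [p].
This gives a 9×20 integer matrix of rank 8; reducing to Smith normal form yields diagonal entries (1,1,1,1,1,1,1,1).

∂_2: C_2 → C_1 acts by ∂[p,q,r] = [q,r] − [p,r] + [p,q]. For instance
  ∂bci = ci − bi + bc,
  ∂bch = ch − bh + bc.
The 20×10 boundary matrix has rank 10 and Smith normal form diag(1,1,1,1,1,1,1,1,1,1).

From H_k ≅ ker(∂_k) / im(∂_{k+1}) we obtain:

  H_1: rank ker ∂_1 − rank ∂_2 = (20 − 8) − 10 = 2, and the invariant factors of ∂_2 are all 1, so H_1 ≅ Z^2.

H_1 = Z^2.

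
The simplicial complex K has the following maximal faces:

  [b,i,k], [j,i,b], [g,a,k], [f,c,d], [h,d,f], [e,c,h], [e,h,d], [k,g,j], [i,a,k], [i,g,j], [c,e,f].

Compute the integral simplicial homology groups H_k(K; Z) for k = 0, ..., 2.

H_0 ≅ Z^2,  H_1 ≅ Z^2,  H_2 = 0.

We work with the vertex ordering a < b < c < d < e < f < g < h < i < j < k. The simplices of K, each written with vertices in increasing order, are:

  0-simplices (11): a, b, c, d, e, f, g, h, i, j, k
  1-simplices (22): ag, ai, ak, bi, bj, bk, cd, ce, cf, ch, de, df, dh, ef, eh, fh, gi, gj, gk, ij, ik, jk
  2-simplices (11): agk, aik, bij, bik, cdf, cef, ceh, deh, dfh, gij, gjk

Hence C_0 ≅ Z^11, C_1 ≅ Z^22, C_2 ≅ Z^11.

Boundary ∂_1: C_1 → C_0 maps an edge to its endpoints' difference, ∂[p,q] = q − p.
This gives a 11×22 integer matrix of rank 9; reducing to Smith normal form yields diagonal entries (1,1,1,1,1,1,1,1,1).

Boundary ∂_2: C_2 → C_1 acts by ∂[p,q,r] = [q,r] − [p,r] + [p,q]. For instance
  ∂dfh = fh − dh + df,
  ∂cef = ef − cf + ce.
The 22×11 boundary matrix has rank 11 and Smith normal form diag(1,1,1,1,1,1,1,1,1,1,1).

Computing H_k = (kernel of ∂_k) / (image of ∂_{k+1}):

  H_0: rank C_0 − rank ∂_1 = 11 − 9 = 2, and the invariant factors of ∂_1 are all 1, so H_0 ≅ Z^2.
  H_1: rank ker ∂_1 − rank ∂_2 = (22 − 9) − 11 = 2, and the invariant factors of ∂_2 are all 1, so H_1 ≅ Z^2.
  H_2: rank ker ∂_2 − rank ∂_3 = (11 − 11) − 0 = 0, and there is no ∂_3, so H_2 ≅ 0.

As a check, the Euler characteristic is 11 − 22 + 11 = 0, which agrees with 2 − 2 + 0 = 0.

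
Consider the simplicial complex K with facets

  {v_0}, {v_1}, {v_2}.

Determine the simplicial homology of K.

We work with the vertex ordering v_0 < v_1 < v_2. The simplices of K, each written with vertices in increasing order, are:

  0-simplices (3): [v_0], [v_1], [v_2]

so the chain groups are C_0 ≅ Z^3.

Computing H_k = (kernel of ∂_k) / (image of ∂_{k+1}):

  H_0: rank C_0 − rank ∂_1 = 3 − 0 = 3, and there is no ∂_1, so H_0 ≅ Z^3.

(K is a triangulation of a set of 3 points.)

H_0 = Z^3.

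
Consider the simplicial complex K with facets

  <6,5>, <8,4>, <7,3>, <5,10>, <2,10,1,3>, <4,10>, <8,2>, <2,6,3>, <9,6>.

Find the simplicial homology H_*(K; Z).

H_0 ≅ Z,  H_1 ≅ Z^2,  H_2 = 0,  H_3 = 0.

We work with the vertex ordering 1 < 2 < 3 < 4 < 5 < 6 < 7 < 8 < 9 < 10. The simplices of K, each written with vertices in increasing order, are:

  0-simplices (10): [1], [2], [3], [4], [5], [6], [7], [8], [9], [10]
  1-simplices (15): [1,2], [1,3], [1,10], [2,3], [2,6], [2,8], [2,10], [3,6], [3,7], [3,10], [4,8], [4,10], [5,6], [5,10], [6,9]
  2-simplices (5): [1,2,3], [1,2,10], [1,3,10], [2,3,6], [2,3,10]
  3-simplices (1): [1,2,3,10]

giving chain groups C_0 ≅ Z^10, C_1 ≅ Z^15, C_2 ≅ Z^5, C_3 ≅ Z^1.

∂_1: C_1 → C_0 is given by ∂[p,q] = [q] − [p].
As a 10×15 matrix over Z this has rank 9, with invariant factors (1,1,1,1,1,1,1,1,1).

The boundary map ∂_2: C_2 → C_1 acts by ∂[p,q,r] = [q,r] − [p,r] + [p,q]. For instance
  ∂[2,3,6] = [3,6] − [2,6] + [2,3],
  ∂[1,2,3] = [2,3] − [1,3] + [1,2].
This gives a 15×5 integer matrix of rank 4; reducing to Smith normal form yields diagonal entries (1,1,1,1).

The boundary map ∂_3: C_3 → C_2 sends each 3-simplex σ to the alternating sum Σ_i (−1)^i (σ with its i-th vertex removed). For instance
  ∂[1,2,3,10] = [2,3,10] − [1,3,10] + [1,2,10] − [1,2,3].
As a 5×1 matrix over Z this has rank 1, with invariant factors (1).

From H_k ≅ ker(∂_k) / im(∂_{k+1}) we obtain:

  H_0: rank C_0 − rank ∂_1 = 10 − 9 = 1, and the invariant factors of ∂_1 are all 1, so H_0 = Z.
  H_1: rank ker ∂_1 − rank ∂_2 = (15 − 9) − 4 = 2, and the invariant factors of ∂_2 are all 1, so H_1 = Z^2.
  H_2: rank ker ∂_2 − rank ∂_3 = (5 − 4) − 1 = 0, and the invariant factors of ∂_3 are all 1, so H_2 = 0.
  H_3: rank ker ∂_3 − rank ∂_4 = (1 − 1) − 0 = 0, and there is no ∂_4, so H_3 = 0.

As a check, the Euler characteristic is 10 − 15 + 5 − 1 = -1, which agrees with 1 − 2 + 0 − 0 = -1.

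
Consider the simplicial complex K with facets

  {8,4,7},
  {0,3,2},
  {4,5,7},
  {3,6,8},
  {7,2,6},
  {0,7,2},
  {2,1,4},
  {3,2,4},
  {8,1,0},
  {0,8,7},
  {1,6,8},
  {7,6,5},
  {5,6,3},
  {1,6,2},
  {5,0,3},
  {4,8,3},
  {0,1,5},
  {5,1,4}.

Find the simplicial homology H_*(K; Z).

Fix the vertex order 0 < 1 < 2 < 3 < 4 < 5 < 6 < 7 < 8 and write every simplex with vertices in increasing order. Then dim K = 2 and the simplices of K are:

  0-simplices (9): [0], [1], [2], [3], [4], [5], [6], [7], [8]
  1-simplices (27): (27 of them)
  2-simplices (18): [0,1,5], [0,1,8], [0,2,3], [0,2,7], [0,3,5], [0,7,8], [1,2,4], [1,2,6], [1,4,5], [1,6,8], [2,3,4], [2,6,7], [3,4,8], [3,5,6], [3,6,8], [4,5,7], [4,7,8], [5,6,7]

giving chain groups C_0 ≅ Z^9, C_1 ≅ Z^27, C_2 ≅ Z^18.

∂_1: C_1 → C_0 maps an edge to its endpoints' difference, ∂[p,q] = q − p.
As a 9×27 matrix over Z this has rank 8, with invariant factors (1,1,1,1,1,1,1,1).

The boundary map ∂_2: C_2 → C_1 acts by ∂[p,q,r] = [q,r] − [p,r] + [p,q]. For instance
  ∂[4,7,8] = [7,8] − [4,8] + [4,7],
  ∂[0,2,7] = [2,7] − [0,7] + [0,2].
The 27×18 boundary matrix has rank 17 and Smith normal form diag(1,1,1,1,1,1,1,1,1,1,1,1,1,1,1,1,1).

Computing H_k = (kernel of ∂_k) / (image of ∂_{k+1}):

  H_0: rank C_0 − rank ∂_1 = 9 − 8 = 1, and the invariant factors of ∂_1 are all 1, so H_0 = Z.
  H_1: rank ker ∂_1 − rank ∂_2 = (27 − 8) − 17 = 2, and the invariant factors of ∂_2 are all 1, so H_1 = Z^2.
  H_2: rank ker ∂_2 − rank ∂_3 = (18 − 17) − 0 = 1, and there is no ∂_3, so H_2 = Z.

As a check, the Euler characteristic is 9 − 27 + 18 = 0, which agrees with 1 − 2 + 1 = 0.

H_0 = Z,  H_1 = Z^2,  H_2 = Z.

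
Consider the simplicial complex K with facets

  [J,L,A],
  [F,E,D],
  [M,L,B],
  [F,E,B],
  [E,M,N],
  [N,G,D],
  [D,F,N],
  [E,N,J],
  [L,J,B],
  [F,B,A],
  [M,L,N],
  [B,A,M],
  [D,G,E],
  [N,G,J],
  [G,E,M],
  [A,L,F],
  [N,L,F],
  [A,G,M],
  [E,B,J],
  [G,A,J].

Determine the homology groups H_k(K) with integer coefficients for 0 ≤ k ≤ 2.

We work with the vertex ordering A < B < D < E < F < G < J < L < M < N. The simplices of K, each written with vertices in increasing order, are:

  0-simplices (10): A, B, D, E, F, G, J, L, M, N
  1-simplices (30): AB, AF, AG, AJ, AL, AM, BE, BF, BJ, BL, BM, DE, DF, DG, DN, EF, EG, EJ, EM, EN, FL, FN, GJ, GM, GN, JL, JN, LM, LN, MN
  2-simplices (20): ABF, ABM, AFL, AGJ, AGM, AJL, BEF, BEJ, BJL, BLM, DEF, DEG, DFN, DGN, EGM, EJN, EMN, FLN, GJN, LMN

so the chain groups are C_0 ≅ Z^10, C_1 ≅ Z^30, C_2 ≅ Z^20.

Boundary ∂_1: C_1 → C_0 is given by ∂[p,q] = [q] − [p].
The resulting 10×30 matrix has rank 9, and its Smith normal form has invariant factors (1,1,1,1,1,1,1,1,1).

Boundary ∂_2: C_2 → C_1 maps a triangle to the signed sum of its edges. For instance
  ∂GJN = JN − GN + GJ,
  ∂AGM = GM − AM + AG.
The 30×20 boundary matrix has rank 20 and Smith normal form diag(1,1,1,1,1,1,1,1,1,1,1,1,1,1,1,1,1,1,1,2).

Now H_k = ker ∂_k / im ∂_{k+1}, so:

  H_0: rank C_0 − rank ∂_1 = 10 − 9 = 1, and the invariant factors of ∂_1 are all 1, so H_0 = Z.
  H_1: rank ker ∂_1 − rank ∂_2 = (30 − 9) − 20 = 1, and ∂_2 has invariant factor 2 > 1, so H_1 = Z ⊕ Z/2.
  H_2: rank ker ∂_2 − rank ∂_3 = (20 − 20) − 0 = 0, and there is no ∂_3, so H_2 = 0.

H_0 = Z,  H_1 = Z ⊕ Z/2,  H_2 = 0.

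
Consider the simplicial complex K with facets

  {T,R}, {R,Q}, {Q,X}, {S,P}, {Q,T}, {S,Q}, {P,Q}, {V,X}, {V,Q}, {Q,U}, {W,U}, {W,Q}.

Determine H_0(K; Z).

H_0 ≅ Z.

We work with the vertex ordering P < Q < R < S < T < U < V < W < X. The simplices of K, each written with vertices in increasing order, are:

  0-simplices (9): P, Q, R, S, T, U, V, W, X
  1-simplices (12): PQ, PS, QR, QS, QT, QU, QV, QW, QX, RT, UW, VX

giving chain groups C_0 ≅ Z^9, C_1 ≅ Z^12.

The boundary map ∂_1: C_1 → C_0 maps an edge to its endpoints' difference, ∂[p,q] = q − p. For instance
  ∂QU = U − Q.
As a 9×12 matrix over Z this has rank 8, with invariant factors (1,1,1,1,1,1,1,1).

Computing H_k = (kernel of ∂_k) / (image of ∂_{k+1}):

  H_0: rank C_0 − rank ∂_1 = 9 − 8 = 1, and the invariant factors of ∂_1 are all 1, so H_0 = Z.

(K is a triangulation of a wedge of 4 circles.)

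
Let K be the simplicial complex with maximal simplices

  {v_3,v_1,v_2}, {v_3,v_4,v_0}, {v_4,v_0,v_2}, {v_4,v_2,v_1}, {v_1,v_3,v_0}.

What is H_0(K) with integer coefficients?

Order the vertices as v_0 < v_1 < v_2 < v_3 < v_4. Listing each simplex with vertices in this order, K has dimension 2 with simplices:

  0-simplices (5): [v_0], [v_1], [v_2], [v_3], [v_4]
  1-simplices (10): [v_0,v_1], [v_0,v_2], [v_0,v_3], [v_0,v_4], [v_1,v_2], [v_1,v_3], [v_1,v_4], [v_2,v_3], [v_2,v_4], [v_3,v_4]
  2-simplices (5): [v_0,v_1,v_3], [v_0,v_2,v_4], [v_0,v_3,v_4], [v_1,v_2,v_3], [v_1,v_2,v_4]

Hence C_0 ≅ Z^5, C_1 ≅ Z^10, C_2 ≅ Z^5.

The boundary map ∂_1: C_1 → C_0 sends each edge [p,q] (with p < q) to q − p. For instance
  ∂[v_0,v_2] = [v_2] − [v_0].
As a 5×10 matrix over Z this has rank 4, with invariant factors (1,1,1,1).

Boundary ∂_2: C_2 → C_1 sends each 2-simplex [p,q,r] to [q,r] − [p,r] + [p,q]. For instance
  ∂[v_1,v_2,v_3] = [v_2,v_3] − [v_1,v_3] + [v_1,v_2],
  ∂[v_0,v_1,v_3] = [v_1,v_3] − [v_0,v_3] + [v_0,v_1].
The resulting 10×5 matrix has rank 5, and its Smith normal form has invariant factors (1,1,1,1,1).

From H_k ≅ ker(∂_k) / im(∂_{k+1}) we obtain:

  H_0: rank C_0 − rank ∂_1 = 5 − 4 = 1, and the invariant factors of ∂_1 are all 1, so H_0 ≅ Z.

H_0 = Z.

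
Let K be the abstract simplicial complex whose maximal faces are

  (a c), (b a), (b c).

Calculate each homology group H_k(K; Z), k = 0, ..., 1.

Take the total order a < b < c on the vertex set. Then K (dimension 1) consists of the simplices:

  0-simplices (3): a, b, c
  1-simplices (3): ab, ac, bc

so the chain groups are C_0 ≅ Z^3, C_1 ≅ Z^3.

The boundary map ∂_1: C_1 → C_0 is given by ∂[p,q] = [q] − [p]. For instance
  ∂ac = c − a.
As a 3×3 matrix over Z this has rank 2, with invariant factors (1,1).

Reading off H_k = ker ∂_k / im ∂_{k+1}:

  H_0: rank C_0 − rank ∂_1 = 3 − 2 = 1, and the invariant factors of ∂_1 are all 1, so H_0 = Z.
  H_1: rank ker ∂_1 − rank ∂_2 = (3 − 2) − 0 = 1, and there is no ∂_2, so H_1 = Z.

As a check, the Euler characteristic is 3 − 3 = 0, which agrees with 1 − 1 = 0.

H_0 ≅ Z,  H_1 ≅ Z.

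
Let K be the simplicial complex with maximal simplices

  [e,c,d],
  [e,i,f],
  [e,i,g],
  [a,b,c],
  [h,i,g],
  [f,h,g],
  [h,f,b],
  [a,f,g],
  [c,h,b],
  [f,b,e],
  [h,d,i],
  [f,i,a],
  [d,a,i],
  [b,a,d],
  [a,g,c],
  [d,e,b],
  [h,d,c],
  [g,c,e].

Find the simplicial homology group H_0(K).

We work with the vertex ordering a < b < c < d < e < f < g < h < i. The simplices of K, each written with vertices in increasing order, are:

  0-simplices (9): a, b, c, d, e, f, g, h, i
  1-simplices (27): ab, ac, ad, af, ag, ai, bc, bd, be, bf, bh, cd, ce, cg, ch, de, dh, di, ef, eg, ei, fg, fh, fi, gh, gi, hi
  2-simplices (18): abc, abd, acg, adi, afg, afi, bch, bde, bef, bfh, cde, cdh, ceg, dhi, efi, egi, fgh, ghi

so the chain groups are C_0 ≅ Z^9, C_1 ≅ Z^27, C_2 ≅ Z^18.

The boundary map ∂_1: C_1 → C_0 sends each edge [p,q] (with p < q) to q − p. For instance
  ∂fg = g − f.
The resulting 9×27 matrix has rank 8, and its Smith normal form has invariant factors (1,1,1,1,1,1,1,1).

∂_2: C_2 → C_1 acts by ∂[p,q,r] = [q,r] − [p,r] + [p,q]. For instance
  ∂bch = ch − bh + bc,
  ∂fgh = gh − fh + fg.
The 27×18 boundary matrix has rank 18 and Smith normal form diag(1,1,1,1,1,1,1,1,1,1,1,1,1,1,1,1,1,2).

Computing H_k = (kernel of ∂_k) / (image of ∂_{k+1}):

  H_0: rank C_0 − rank ∂_1 = 9 − 8 = 1, and the invariant factors of ∂_1 are all 1, so H_0 ≅ Z.

H_0 ≅ Z.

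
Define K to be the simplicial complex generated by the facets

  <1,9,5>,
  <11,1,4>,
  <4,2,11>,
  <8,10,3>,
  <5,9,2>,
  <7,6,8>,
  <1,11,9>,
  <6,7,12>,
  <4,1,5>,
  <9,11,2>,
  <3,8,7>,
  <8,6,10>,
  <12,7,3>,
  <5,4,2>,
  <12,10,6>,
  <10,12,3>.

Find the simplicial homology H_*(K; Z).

Fix the vertex order 1 < 2 < 3 < 4 < 5 < 6 < 7 < 8 < 9 < 10 < 11 < 12 and write every simplex with vertices in increasing order. Then dim K = 2 and the simplices of K are:

  0-simplices (12): [1], [2], [3], [4], [5], [6], [7], [8], [9], [10], [11], [12]
  1-simplices (24): (24 of them)
  2-simplices (16): [1,4,5], [1,4,11], [1,5,9], [1,9,11], [2,4,5], [2,4,11], [2,5,9], [2,9,11], [3,7,8], [3,7,12], [3,8,10], [3,10,12], [6,7,8], [6,7,12], [6,8,10], [6,10,12]

so the chain groups are C_0 ≅ Z^12, C_1 ≅ Z^24, C_2 ≅ Z^16.

Boundary ∂_1: C_1 → C_0 maps an edge to its endpoints' difference, ∂[p,q] = q − p.
This gives a 12×24 integer matrix of rank 10; reducing to Smith normal form yields diagonal entries (1,1,1,1,1,1,1,1,1,1).

∂_2: C_2 → C_1 maps a triangle to the signed sum of its edges. For instance
  ∂[3,10,12] = [10,12] − [3,12] + [3,10],
  ∂[1,4,11] = [4,11] − [1,11] + [1,4].
This gives a 24×16 integer matrix of rank 14; reducing to Smith normal form yields diagonal entries (1,1,1,1,1,1,1,1,1,1,1,1,1,1).

Now H_k = ker ∂_k / im ∂_{k+1}, so:

  H_0: rank C_0 − rank ∂_1 = 12 − 10 = 2, and the invariant factors of ∂_1 are all 1, so H_0 ≅ Z^2.
  H_1: rank ker ∂_1 − rank ∂_2 = (24 − 10) − 14 = 0, and the invariant factors of ∂_2 are all 1, so H_1 ≅ 0.
  H_2: rank ker ∂_2 − rank ∂_3 = (16 − 14) − 0 = 2, and there is no ∂_3, so H_2 ≅ Z^2.

H_0 ≅ Z^2,  H_1 = 0,  H_2 ≅ Z^2.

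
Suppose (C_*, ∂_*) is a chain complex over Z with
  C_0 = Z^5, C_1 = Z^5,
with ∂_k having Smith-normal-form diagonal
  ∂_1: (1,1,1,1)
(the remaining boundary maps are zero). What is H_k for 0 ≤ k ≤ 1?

H_0 = Z,  H_1 = Z.

H_0: b_0 = 5 − 0 − 4 = 1; torsion from ∂_1 factors > 1: none. So H_0 = Z.
H_1: b_1 = 5 − 4 − 0 = 1; torsion from ∂_2 factors > 1: none. So H_1 = Z.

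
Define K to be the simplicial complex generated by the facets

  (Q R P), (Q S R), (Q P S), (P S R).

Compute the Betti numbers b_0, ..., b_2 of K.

b_0 = 1, b_1 = 0, b_2 = 1.

Fix the vertex order P < Q < R < S and write every simplex with vertices in increasing order. Then dim K = 2 and the simplices of K are:

  0-simplices (4): P, Q, R, S
  1-simplices (6): PQ, PR, PS, QR, QS, RS
  2-simplices (4): PQR, PQS, PRS, QRS

giving chain groups C_0 ≅ Z^4, C_1 ≅ Z^6, C_2 ≅ Z^4.

∂_1: C_1 → C_0 sends each edge [p,q] (with p < q) to q − p. For instance
  ∂PQ = Q − P.
The resulting 4×6 matrix has rank 3, and its Smith normal form has invariant factors (1,1,1).

Boundary ∂_2: C_2 → C_1 acts by ∂[p,q,r] = [q,r] − [p,r] + [p,q]. For instance
  ∂PQR = QR − PR + PQ,
  ∂QRS = RS − QS + QR.
As a 6×4 matrix over Z this has rank 3, with invariant factors (1,1,1).

Computing H_k = (kernel of ∂_k) / (image of ∂_{k+1}):

  H_0: rank C_0 − rank ∂_1 = 4 − 3 = 1, and the invariant factors of ∂_1 are all 1, so H_0 ≅ Z.
  H_1: rank ker ∂_1 − rank ∂_2 = (6 − 3) − 3 = 0, and the invariant factors of ∂_2 are all 1, so H_1 ≅ 0.
  H_2: rank ker ∂_2 − rank ∂_3 = (4 − 3) − 0 = 1, and there is no ∂_3, so H_2 ≅ Z.

As a check, the Euler characteristic is 4 − 6 + 4 = 2, which agrees with 1 − 0 + 1 = 2.

Hence the Betti numbers are b_0 = 1, b_1 = 0, b_2 = 1.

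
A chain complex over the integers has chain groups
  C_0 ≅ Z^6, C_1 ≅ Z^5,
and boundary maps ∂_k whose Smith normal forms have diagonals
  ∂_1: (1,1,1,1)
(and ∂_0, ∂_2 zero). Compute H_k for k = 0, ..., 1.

H_0 = Z^2,  H_1 = Z.

H_0: b_0 = 6 − 0 − 4 = 2; torsion from ∂_1 factors > 1: none. So H_0 = Z^2.
H_1: b_1 = 5 − 4 − 0 = 1; torsion from ∂_2 factors > 1: none. So H_1 = Z.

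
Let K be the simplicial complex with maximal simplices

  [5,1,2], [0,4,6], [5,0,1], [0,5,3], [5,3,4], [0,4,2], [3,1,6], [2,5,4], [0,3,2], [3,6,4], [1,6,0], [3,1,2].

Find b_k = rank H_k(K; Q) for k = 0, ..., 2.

b_0 = 1, b_1 = 0, b_2 = 0.

Fix the vertex order 0 < 1 < 2 < 3 < 4 < 5 < 6 and write every simplex with vertices in increasing order. Then dim K = 2 and the simplices of K are:

  0-simplices (7): [0], [1], [2], [3], [4], [5], [6]
  1-simplices (18): [0,1], [0,2], [0,3], [0,4], [0,5], [0,6], [1,2], [1,3], [1,5], [1,6], [2,3], [2,4], [2,5], [3,4], [3,5], [3,6], [4,5], [4,6]
  2-simplices (12): [0,1,5], [0,1,6], [0,2,3], [0,2,4], [0,3,5], [0,4,6], [1,2,3], [1,2,5], [1,3,6], [2,4,5], [3,4,5], [3,4,6]

so the chain groups are C_0 ≅ Z^7, C_1 ≅ Z^18, C_2 ≅ Z^12.

The boundary map ∂_1: C_1 → C_0 is given by ∂[p,q] = [q] − [p].
The 7×18 boundary matrix has rank 6 and Smith normal form diag(1,1,1,1,1,1).

Boundary ∂_2: C_2 → C_1 sends each 2-simplex [p,q,r] to [q,r] − [p,r] + [p,q]. For instance
  ∂[0,3,5] = [3,5] − [0,5] + [0,3],
  ∂[1,2,3] = [2,3] − [1,3] + [1,2].
The resulting 18×12 matrix has rank 12, and its Smith normal form has invariant factors (1,1,1,1,1,1,1,1,1,1,1,2).

Computing H_k = (kernel of ∂_k) / (image of ∂_{k+1}):

  H_0: rank C_0 − rank ∂_1 = 7 − 6 = 1, and the invariant factors of ∂_1 are all 1, so H_0 ≅ Z.
  H_1: rank ker ∂_1 − rank ∂_2 = (18 − 6) − 12 = 0, and ∂_2 has invariant factor 2 > 1, so H_1 ≅ Z/2Z.
  H_2: rank ker ∂_2 − rank ∂_3 = (12 − 12) − 0 = 0, and there is no ∂_3, so H_2 ≅ 0.

(K is a triangulation of the real projective plane RP^2.)

Hence the Betti numbers are b_0 = 1, b_1 = 0, b_2 = 0.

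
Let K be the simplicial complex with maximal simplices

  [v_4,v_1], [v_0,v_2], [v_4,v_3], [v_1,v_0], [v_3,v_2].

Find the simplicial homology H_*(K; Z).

K has 5 vertices, 5 edges.
rank ∂_0 = 0, rank ∂_1 = 4 ⇒ b_0 = 5 − 0 − 4 = 1; all invariant factors of ∂_1 are 1 so no torsion. So H_0 ≅ Z.
rank ∂_1 = 4, rank ∂_2 = 0 ⇒ b_1 = 5 − 4 − 0 = 1. So H_1 ≅ Z.

H_0 ≅ Z,  H_1 ≅ Z.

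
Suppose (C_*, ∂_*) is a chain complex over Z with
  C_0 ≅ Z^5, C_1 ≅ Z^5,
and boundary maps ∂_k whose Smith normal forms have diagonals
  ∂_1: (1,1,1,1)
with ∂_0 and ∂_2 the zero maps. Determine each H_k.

H_0: b_0 = 5 − 0 − 4 = 1; torsion from ∂_1 factors > 1: none. So H_0 ≅ Z.
H_1: b_1 = 5 − 4 − 0 = 1; torsion from ∂_2 factors > 1: none. So H_1 ≅ Z.

H_0 ≅ Z,  H_1 ≅ Z.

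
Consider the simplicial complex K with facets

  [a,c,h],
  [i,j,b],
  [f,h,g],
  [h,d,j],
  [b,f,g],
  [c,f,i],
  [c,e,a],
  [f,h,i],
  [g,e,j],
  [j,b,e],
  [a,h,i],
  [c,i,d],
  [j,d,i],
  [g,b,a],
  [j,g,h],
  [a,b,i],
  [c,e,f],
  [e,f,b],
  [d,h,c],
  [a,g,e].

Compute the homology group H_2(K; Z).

K has 10 vertices, 30 edges, 20 triangles.
rank ∂_2 = 20, rank ∂_3 = 0 ⇒ b_2 = 20 − 20 − 0 = 0. So H_2 ≅ 0.

H_2 ≅ 0.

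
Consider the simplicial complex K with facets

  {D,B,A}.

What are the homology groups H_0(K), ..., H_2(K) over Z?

Take the total order A < B < D on the vertex set. Then K (dimension 2) consists of the simplices:

  0-simplices (3): A, B, D
  1-simplices (3): AB, AD, BD
  2-simplices (1): ABD

giving chain groups C_0 ≅ Z^3, C_1 ≅ Z^3, C_2 ≅ Z^1.

The boundary map ∂_1: C_1 → C_0 maps an edge to its endpoints' difference, ∂[p,q] = q − p.
The resulting 3×3 matrix has rank 2, and its Smith normal form has invariant factors (1,1).

Boundary ∂_2: C_2 → C_1 sends each 2-simplex [p,q,r] to [q,r] − [p,r] + [p,q]. For instance
  ∂ABD = BD − AD + AB.
This gives a 3×1 integer matrix of rank 1; reducing to Smith normal form yields diagonal entries (1).

From H_k ≅ ker(∂_k) / im(∂_{k+1}) we obtain:

  H_0: rank C_0 − rank ∂_1 = 3 − 2 = 1, and the invariant factors of ∂_1 are all 1, so H_0 ≅ Z.
  H_1: rank ker ∂_1 − rank ∂_2 = (3 − 2) − 1 = 0, and the invariant factors of ∂_2 are all 1, so H_1 ≅ 0.
  H_2: rank ker ∂_2 − rank ∂_3 = (1 − 1) − 0 = 0, and there is no ∂_3, so H_2 ≅ 0.

As a check, the Euler characteristic is 3 − 3 + 1 = 1, which agrees with 1 − 0 + 0 = 1.

H_0 ≅ Z,  H_1 = 0,  H_2 = 0.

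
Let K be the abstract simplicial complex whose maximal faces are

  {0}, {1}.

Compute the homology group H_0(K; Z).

H_0 ≅ Z^2.

Fix the vertex order 0 < 1 and write every simplex with vertices in increasing order. Then dim K = 0 and the simplices of K are:

  0-simplices (2): [0], [1]

so the chain groups are C_0 ≅ Z^2.

From H_k ≅ ker(∂_k) / im(∂_{k+1}) we obtain:

  H_0: rank C_0 − rank ∂_1 = 2 − 0 = 2, and there is no ∂_1, so H_0 = Z^2.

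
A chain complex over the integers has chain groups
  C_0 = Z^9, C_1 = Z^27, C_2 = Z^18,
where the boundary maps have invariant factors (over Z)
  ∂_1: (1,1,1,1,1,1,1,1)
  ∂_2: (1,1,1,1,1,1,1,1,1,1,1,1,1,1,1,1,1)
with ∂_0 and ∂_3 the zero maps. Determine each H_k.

H_0: b_0 = 9 − 0 − 8 = 1; torsion from ∂_1 factors > 1: none. So H_0 = Z.
H_1: b_1 = 27 − 8 − 17 = 2; torsion from ∂_2 factors > 1: none. So H_1 = Z^2.
H_2: b_2 = 18 − 17 − 0 = 1; torsion from ∂_3 factors > 1: none. So H_2 = Z.

H_0 = Z,  H_1 = Z^2,  H_2 = Z.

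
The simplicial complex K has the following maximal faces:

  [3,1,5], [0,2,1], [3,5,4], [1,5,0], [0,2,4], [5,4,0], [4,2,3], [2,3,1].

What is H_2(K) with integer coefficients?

Order the vertices as 0 < 1 < 2 < 3 < 4 < 5. Listing each simplex with vertices in this order, K has dimension 2 with simplices:

  0-simplices (6): [0], [1], [2], [3], [4], [5]
  1-simplices (12): [0,1], [0,2], [0,4], [0,5], [1,2], [1,3], [1,5], [2,3], [2,4], [3,4], [3,5], [4,5]
  2-simplices (8): [0,1,2], [0,1,5], [0,2,4], [0,4,5], [1,2,3], [1,3,5], [2,3,4], [3,4,5]

so the chain groups are C_0 ≅ Z^6, C_1 ≅ Z^12, C_2 ≅ Z^8.

The boundary map ∂_1: C_1 → C_0 is given by ∂[p,q] = [q] − [p]. For instance
  ∂[3,5] = [5] − [3].
The resulting 6×12 matrix has rank 5, and its Smith normal form has invariant factors (1,1,1,1,1).

Boundary ∂_2: C_2 → C_1 acts by ∂[p,q,r] = [q,r] − [p,r] + [p,q]. For instance
  ∂[0,2,4] = [2,4] − [0,4] + [0,2],
  ∂[3,4,5] = [4,5] − [3,5] + [3,4].
As a 12×8 matrix over Z this has rank 7, with invariant factors (1,1,1,1,1,1,1).

Reading off H_k = ker ∂_k / im ∂_{k+1}:

  H_2: rank ker ∂_2 − rank ∂_3 = (8 − 7) − 0 = 1, and there is no ∂_3, so H_2 = Z.

(K is a triangulation of the 2-sphere S^2.)

H_2 ≅ Z.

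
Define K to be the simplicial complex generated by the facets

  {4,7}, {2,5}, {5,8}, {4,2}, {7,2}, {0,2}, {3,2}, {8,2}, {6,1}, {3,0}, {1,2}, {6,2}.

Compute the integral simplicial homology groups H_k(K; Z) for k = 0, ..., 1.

Order the vertices as 0 < 1 < 2 < 3 < 4 < 5 < 6 < 7 < 8. Listing each simplex with vertices in this order, K has dimension 1 with simplices:

  0-simplices (9): [0], [1], [2], [3], [4], [5], [6], [7], [8]
  1-simplices (12): [0,2], [0,3], [1,2], [1,6], [2,3], [2,4], [2,5], [2,6], [2,7], [2,8], [4,7], [5,8]

giving chain groups C_0 ≅ Z^9, C_1 ≅ Z^12.

The boundary map ∂_1: C_1 → C_0 is given by ∂[p,q] = [q] − [p].
The 9×12 boundary matrix has rank 8 and Smith normal form diag(1,1,1,1,1,1,1,1).

Computing H_k = (kernel of ∂_k) / (image of ∂_{k+1}):

  H_0: rank C_0 − rank ∂_1 = 9 − 8 = 1, and the invariant factors of ∂_1 are all 1, so H_0 ≅ Z.
  H_1: rank ker ∂_1 − rank ∂_2 = (12 − 8) − 0 = 4, and there is no ∂_2, so H_1 ≅ Z^4.

H_0 ≅ Z,  H_1 ≅ Z^4.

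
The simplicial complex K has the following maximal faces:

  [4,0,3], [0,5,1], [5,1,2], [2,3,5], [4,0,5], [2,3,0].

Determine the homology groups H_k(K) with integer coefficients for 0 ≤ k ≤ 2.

H_0 ≅ Z,  H_1 ≅ Z,  H_2 = 0.

K has 6 vertices, 12 edges, 6 triangles.
rank ∂_0 = 0, rank ∂_1 = 5 ⇒ b_0 = 6 − 0 − 5 = 1; all invariant factors of ∂_1 are 1 so no torsion. So H_0 = Z.
rank ∂_1 = 5, rank ∂_2 = 6 ⇒ b_1 = 12 − 5 − 6 = 1; all invariant factors of ∂_2 are 1 so no torsion. So H_1 = Z.
rank ∂_2 = 6, rank ∂_3 = 0 ⇒ b_2 = 6 − 6 − 0 = 0. So H_2 = 0.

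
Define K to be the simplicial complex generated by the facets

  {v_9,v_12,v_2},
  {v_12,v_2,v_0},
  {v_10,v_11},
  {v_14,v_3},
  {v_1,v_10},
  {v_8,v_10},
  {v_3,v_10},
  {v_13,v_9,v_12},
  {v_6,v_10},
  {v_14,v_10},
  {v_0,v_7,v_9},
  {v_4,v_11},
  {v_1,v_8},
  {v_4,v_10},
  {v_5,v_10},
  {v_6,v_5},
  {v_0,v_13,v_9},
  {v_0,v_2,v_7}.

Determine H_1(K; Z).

K has 15 vertices, 24 edges, 6 triangles.
rank ∂_1 = 13, rank ∂_2 = 6 ⇒ b_1 = 24 − 13 − 6 = 5; all invariant factors of ∂_2 are 1 so no torsion. So H_1 ≅ Z^5.

H_1 = Z^5.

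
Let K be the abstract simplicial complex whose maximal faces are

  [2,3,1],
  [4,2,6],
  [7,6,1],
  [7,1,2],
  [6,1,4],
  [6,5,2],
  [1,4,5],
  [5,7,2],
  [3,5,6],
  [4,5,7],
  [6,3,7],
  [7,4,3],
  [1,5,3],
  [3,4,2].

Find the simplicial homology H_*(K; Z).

H_0 = Z,  H_1 = Z^2,  H_2 = Z.

We work with the vertex ordering 1 < 2 < 3 < 4 < 5 < 6 < 7. The simplices of K, each written with vertices in increasing order, are:

  0-simplices (7): [1], [2], [3], [4], [5], [6], [7]
  1-simplices (21): [1,2], [1,3], [1,4], [1,5], [1,6], [1,7], [2,3], [2,4], [2,5], [2,6], [2,7], [3,4], [3,5], [3,6], [3,7], [4,5], [4,6], [4,7], [5,6], [5,7], [6,7]
  2-simplices (14): [1,2,3], [1,2,7], [1,3,5], [1,4,5], [1,4,6], [1,6,7], [2,3,4], [2,4,6], [2,5,6], [2,5,7], [3,4,7], [3,5,6], [3,6,7], [4,5,7]

giving chain groups C_0 ≅ Z^7, C_1 ≅ Z^21, C_2 ≅ Z^14.

The boundary map ∂_1: C_1 → C_0 is given by ∂[p,q] = [q] − [p]. For instance
  ∂[6,7] = [7] − [6].
As a 7×21 matrix over Z this has rank 6, with invariant factors (1,1,1,1,1,1).

∂_2: C_2 → C_1 sends each 2-simplex [p,q,r] to [q,r] − [p,r] + [p,q]. For instance
  ∂[1,2,3] = [2,3] − [1,3] + [1,2],
  ∂[3,6,7] = [6,7] − [3,7] + [3,6].
The 21×14 boundary matrix has rank 13 and Smith normal form diag(1,1,1,1,1,1,1,1,1,1,1,1,1).

Reading off H_k = ker ∂_k / im ∂_{k+1}:

  H_0: rank C_0 − rank ∂_1 = 7 − 6 = 1, and the invariant factors of ∂_1 are all 1, so H_0 = Z.
  H_1: rank ker ∂_1 − rank ∂_2 = (21 − 6) − 13 = 2, and the invariant factors of ∂_2 are all 1, so H_1 = Z^2.
  H_2: rank ker ∂_2 − rank ∂_3 = (14 − 13) − 0 = 1, and there is no ∂_3, so H_2 = Z.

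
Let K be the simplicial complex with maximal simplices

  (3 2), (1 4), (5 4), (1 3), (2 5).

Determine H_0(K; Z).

Take the total order 1 < 2 < 3 < 4 < 5 on the vertex set. Then K (dimension 1) consists of the simplices:

  0-simplices (5): [1], [2], [3], [4], [5]
  1-simplices (5): [1,3], [1,4], [2,3], [2,5], [4,5]

Hence C_0 ≅ Z^5, C_1 ≅ Z^5.

∂_1: C_1 → C_0 is given by ∂[p,q] = [q] − [p]. For instance
  ∂[2,3] = [3] − [2].
This gives a 5×5 integer matrix of rank 4; reducing to Smith normal form yields diagonal entries (1,1,1,1).

Computing H_k = (kernel of ∂_k) / (image of ∂_{k+1}):

  H_0: rank C_0 − rank ∂_1 = 5 − 4 = 1, and the invariant factors of ∂_1 are all 1, so H_0 ≅ Z.

H_0 ≅ Z.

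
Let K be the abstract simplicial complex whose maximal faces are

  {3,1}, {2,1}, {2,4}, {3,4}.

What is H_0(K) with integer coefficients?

H_0 ≅ Z.

Fix the vertex order 1 < 2 < 3 < 4 and write every simplex with vertices in increasing order. Then dim K = 1 and the simplices of K are:

  0-simplices (4): [1], [2], [3], [4]
  1-simplices (4): [1,2], [1,3], [2,4], [3,4]

Hence C_0 ≅ Z^4, C_1 ≅ Z^4.

∂_1: C_1 → C_0 maps an edge to its endpoints' difference, ∂[p,q] = q − p. For instance
  ∂[3,4] = [4] − [3].
The 4×4 boundary matrix has rank 3 and Smith normal form diag(1,1,1).

Now H_k = ker ∂_k / im ∂_{k+1}, so:

  H_0: rank C_0 − rank ∂_1 = 4 − 3 = 1, and the invariant factors of ∂_1 are all 1, so H_0 = Z.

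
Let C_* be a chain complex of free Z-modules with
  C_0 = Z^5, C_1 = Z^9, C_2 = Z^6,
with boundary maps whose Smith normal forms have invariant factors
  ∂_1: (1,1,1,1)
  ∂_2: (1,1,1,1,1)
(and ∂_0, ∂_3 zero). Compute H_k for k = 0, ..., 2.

H_0 = Z,  H_1 = 0,  H_2 = Z.

H_0: b_0 = 5 − 0 − 4 = 1; torsion from ∂_1 factors > 1: none. So H_0 = Z.
H_1: b_1 = 9 − 4 − 5 = 0; torsion from ∂_2 factors > 1: none. So H_1 = 0.
H_2: b_2 = 6 − 5 − 0 = 1; torsion from ∂_3 factors > 1: none. So H_2 = Z.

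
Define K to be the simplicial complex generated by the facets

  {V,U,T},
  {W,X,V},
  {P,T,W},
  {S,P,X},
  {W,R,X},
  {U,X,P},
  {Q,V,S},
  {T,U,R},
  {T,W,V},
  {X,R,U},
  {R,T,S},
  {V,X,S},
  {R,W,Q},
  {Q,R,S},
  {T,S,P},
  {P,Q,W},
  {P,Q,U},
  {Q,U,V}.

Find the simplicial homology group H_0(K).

Take the total order P < Q < R < S < T < U < V < W < X on the vertex set. Then K (dimension 2) consists of the simplices:

  0-simplices (9): P, Q, R, S, T, U, V, W, X
  1-simplices (27): PQ, PS, PT, PU, PW, PX, QR, QS, QU, QV, QW, RS, RT, RU, RW, RX, ST, SV, SX, TU, TV, TW, UV, UX, VW, VX, WX
  2-simplices (18): PQU, PQW, PST, PSX, PTW, PUX, QRS, QRW, QSV, QUV, RST, RTU, RUX, RWX, SVX, TUV, TVW, VWX

giving chain groups C_0 ≅ Z^9, C_1 ≅ Z^27, C_2 ≅ Z^18.

∂_1: C_1 → C_0 maps an edge to its endpoints' difference, ∂[p,q] = q − p.
The 9×27 boundary matrix has rank 8 and Smith normal form diag(1,1,1,1,1,1,1,1).

The boundary map ∂_2: C_2 → C_1 sends each 2-simplex [p,q,r] to [q,r] − [p,r] + [p,q]. For instance
  ∂QRW = RW − QW + QR,
  ∂RUX = UX − RX + RU.
This gives a 27×18 integer matrix of rank 17; reducing to Smith normal form yields diagonal entries (1,1,1,1,1,1,1,1,1,1,1,1,1,1,1,1,1).

Computing H_k = (kernel of ∂_k) / (image of ∂_{k+1}):

  H_0: rank C_0 − rank ∂_1 = 9 − 8 = 1, and the invariant factors of ∂_1 are all 1, so H_0 = Z.

H_0 ≅ Z.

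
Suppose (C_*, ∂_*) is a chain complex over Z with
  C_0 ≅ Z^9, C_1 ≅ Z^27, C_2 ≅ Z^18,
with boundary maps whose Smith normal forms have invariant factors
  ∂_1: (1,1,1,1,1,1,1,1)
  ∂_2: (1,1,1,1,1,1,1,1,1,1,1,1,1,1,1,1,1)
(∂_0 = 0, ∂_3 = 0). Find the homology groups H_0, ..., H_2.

H_0: b_0 = 9 − 0 − 8 = 1; torsion from ∂_1 factors > 1: none. So H_0 = Z.
H_1: b_1 = 27 − 8 − 17 = 2; torsion from ∂_2 factors > 1: none. So H_1 = Z^2.
H_2: b_2 = 18 − 17 − 0 = 1; torsion from ∂_3 factors > 1: none. So H_2 = Z.

H_0 = Z,  H_1 = Z^2,  H_2 = Z.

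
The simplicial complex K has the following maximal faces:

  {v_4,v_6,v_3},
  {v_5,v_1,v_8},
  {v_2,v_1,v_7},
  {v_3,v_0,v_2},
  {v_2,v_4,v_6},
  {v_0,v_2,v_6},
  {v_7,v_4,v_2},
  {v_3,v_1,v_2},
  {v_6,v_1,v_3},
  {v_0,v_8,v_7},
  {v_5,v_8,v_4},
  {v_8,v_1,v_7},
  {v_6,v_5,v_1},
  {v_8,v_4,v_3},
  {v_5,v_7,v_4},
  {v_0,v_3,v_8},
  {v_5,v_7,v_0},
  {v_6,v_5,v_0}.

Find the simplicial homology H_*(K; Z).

Fix the vertex order v_0 < v_1 < v_2 < v_3 < v_4 < v_5 < v_6 < v_7 < v_8 and write every simplex with vertices in increasing order. Then dim K = 2 and the simplices of K are:

  0-simplices (9): [v_0], [v_1], [v_2], [v_3], [v_4], [v_5], [v_6], [v_7], [v_8]
  1-simplices (27): (27 of them)
  2-simplices (18): (18 of them)

so the chain groups are C_0 ≅ Z^9, C_1 ≅ Z^27, C_2 ≅ Z^18.

∂_1: C_1 → C_0 maps an edge to its endpoints' difference, ∂[p,q] = q − p. For instance
  ∂[v_4,v_5] = [v_5] − [v_4].
As a 9×27 matrix over Z this has rank 8, with invariant factors (1,1,1,1,1,1,1,1).

∂_2: C_2 → C_1 sends each 2-simplex [p,q,r] to [q,r] − [p,r] + [p,q]. For instance
  ∂[v_1,v_2,v_7] = [v_2,v_7] − [v_1,v_7] + [v_1,v_2],
  ∂[v_1,v_2,v_3] = [v_2,v_3] − [v_1,v_3] + [v_1,v_2].
This gives a 27×18 integer matrix of rank 18; reducing to Smith normal form yields diagonal entries (1,1,1,1,1,1,1,1,1,1,1,1,1,1,1,1,1,2).

Now H_k = ker ∂_k / im ∂_{k+1}, so:

  H_0: rank C_0 − rank ∂_1 = 9 − 8 = 1, and the invariant factors of ∂_1 are all 1, so H_0 = Z.
  H_1: rank ker ∂_1 − rank ∂_2 = (27 − 8) − 18 = 1, and ∂_2 has invariant factor 2 > 1, so H_1 = Z × Z/2.
  H_2: rank ker ∂_2 − rank ∂_3 = (18 − 18) − 0 = 0, and there is no ∂_3, so H_2 = 0.

As a check, the Euler characteristic is 9 − 27 + 18 = 0, which agrees with 1 − 1 + 0 = 0.

H_0 = Z,  H_1 = Z × Z/2,  H_2 = 0.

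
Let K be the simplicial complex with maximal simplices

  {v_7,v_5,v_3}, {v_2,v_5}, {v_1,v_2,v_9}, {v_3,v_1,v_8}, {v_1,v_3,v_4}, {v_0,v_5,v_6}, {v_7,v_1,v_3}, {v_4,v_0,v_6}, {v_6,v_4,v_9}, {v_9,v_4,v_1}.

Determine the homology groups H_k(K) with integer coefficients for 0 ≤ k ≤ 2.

H_0 = Z,  H_1 = Z^2,  H_2 = 0.

K has 10 vertices, 20 edges, 9 triangles.
rank ∂_0 = 0, rank ∂_1 = 9 ⇒ b_0 = 10 − 0 − 9 = 1; all invariant factors of ∂_1 are 1 so no torsion. So H_0 ≅ Z.
rank ∂_1 = 9, rank ∂_2 = 9 ⇒ b_1 = 20 − 9 − 9 = 2; all invariant factors of ∂_2 are 1 so no torsion. So H_1 ≅ Z^2.
rank ∂_2 = 9, rank ∂_3 = 0 ⇒ b_2 = 9 − 9 − 0 = 0. So H_2 ≅ 0.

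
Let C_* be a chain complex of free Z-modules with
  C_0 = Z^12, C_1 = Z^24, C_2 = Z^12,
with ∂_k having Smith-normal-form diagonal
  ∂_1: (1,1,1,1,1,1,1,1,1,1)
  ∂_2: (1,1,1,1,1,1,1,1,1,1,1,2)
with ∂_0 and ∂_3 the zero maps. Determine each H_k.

H_0 = Z^2,  H_1 = Z^2 × Z/2,  H_2 = 0.

H_0: b_0 = 12 − 0 − 10 = 2; torsion from ∂_1 factors > 1: none. So H_0 = Z^2.
H_1: b_1 = 24 − 10 − 12 = 2; torsion from ∂_2 factors > 1: [2]. So H_1 = Z^2 × Z/2.
H_2: b_2 = 12 − 12 − 0 = 0; torsion from ∂_3 factors > 1: none. So H_2 = 0.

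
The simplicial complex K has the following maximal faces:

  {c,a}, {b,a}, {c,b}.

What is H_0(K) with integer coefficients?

H_0 ≅ Z.

Order the vertices as a < b < c. Listing each simplex with vertices in this order, K has dimension 1 with simplices:

  0-simplices (3): a, b, c
  1-simplices (3): ab, ac, bc

Hence C_0 ≅ Z^3, C_1 ≅ Z^3.

∂_1: C_1 → C_0 sends each edge [p,q] (with p < q) to q − p. For instance
  ∂ac = c − a.
The 3×3 boundary matrix has rank 2 and Smith normal form diag(1,1).

Computing H_k = (kernel of ∂_k) / (image of ∂_{k+1}):

  H_0: rank C_0 − rank ∂_1 = 3 − 2 = 1, and the invariant factors of ∂_1 are all 1, so H_0 = Z.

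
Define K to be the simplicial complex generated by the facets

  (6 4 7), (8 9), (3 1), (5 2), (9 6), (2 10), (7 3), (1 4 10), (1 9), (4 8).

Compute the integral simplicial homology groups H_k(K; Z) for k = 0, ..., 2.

Order the vertices as 1 < 2 < 3 < 4 < 5 < 6 < 7 < 8 < 9 < 10. Listing each simplex with vertices in this order, K has dimension 2 with simplices:

  0-simplices (10): [1], [2], [3], [4], [5], [6], [7], [8], [9], [10]
  1-simplices (14): [1,3], [1,4], [1,9], [1,10], [2,5], [2,10], [3,7], [4,6], [4,7], [4,8], [4,10], [6,7], [6,9], [8,9]
  2-simplices (2): [1,4,10], [4,6,7]

Hence C_0 ≅ Z^10, C_1 ≅ Z^14, C_2 ≅ Z^2.

The boundary map ∂_1: C_1 → C_0 is given by ∂[p,q] = [q] − [p].
The resulting 10×14 matrix has rank 9, and its Smith normal form has invariant factors (1,1,1,1,1,1,1,1,1).

The boundary map ∂_2: C_2 → C_1 acts by ∂[p,q,r] = [q,r] − [p,r] + [p,q]. For instance
  ∂[4,6,7] = [6,7] − [4,7] + [4,6],
  ∂[1,4,10] = [4,10] − [1,10] + [1,4].
The resulting 14×2 matrix has rank 2, and its Smith normal form has invariant factors (1,1).

Computing H_k = (kernel of ∂_k) / (image of ∂_{k+1}):

  H_0: rank C_0 − rank ∂_1 = 10 − 9 = 1, and the invariant factors of ∂_1 are all 1, so H_0 = Z.
  H_1: rank ker ∂_1 − rank ∂_2 = (14 − 9) − 2 = 3, and the invariant factors of ∂_2 are all 1, so H_1 = Z^3.
  H_2: rank ker ∂_2 − rank ∂_3 = (2 − 2) − 0 = 0, and there is no ∂_3, so H_2 = 0.

H_0 = Z,  H_1 = Z^3,  H_2 = 0.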